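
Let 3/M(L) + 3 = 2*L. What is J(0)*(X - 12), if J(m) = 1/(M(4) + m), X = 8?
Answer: -20/3 ≈ -6.6667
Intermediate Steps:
M(L) = 3/(-3 + 2*L)
J(m) = 1/(3/5 + m) (J(m) = 1/(3/(-3 + 2*4) + m) = 1/(3/(-3 + 8) + m) = 1/(3/5 + m))
J(0)*(X - 12) = (5/(3 + 5*0))*(8 - 12) = (5/(3 + 0))*(-4) = (5/3)*(-4) = -20/3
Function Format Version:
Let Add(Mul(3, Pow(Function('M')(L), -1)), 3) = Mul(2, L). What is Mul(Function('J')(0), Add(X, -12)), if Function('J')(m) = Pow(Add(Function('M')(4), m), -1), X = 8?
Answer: Rational(-20, 3) ≈ -6.6667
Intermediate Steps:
Function('M')(L) = Mul(3, Pow(Add(-3, Mul(2, L)), -1))
Function('J')(m) = Pow(Add(Rational(3, 5), m), -1) (Function('J')(m) = Pow(Add(Mul(3, Pow(Add(-3, Mul(2, 4)), -1)), m), -1) = Pow(Add(Mul(3, Pow(Add(-3, 8), -1)), m), -1) = Pow(Add(Mul(3, Pow(5, -1)), m), -1) = Pow(Add(Mul(3, Rational(1, 5)), m), -1) = Pow(Add(Rational(3, 5), m), -1))
Mul(Function('J')(0), Add(X, -12)) = Mul(Mul(5, Pow(Add(3, Mul(5, 0)), -1)), Add(8, -12)) = Mul(Mul(5, Pow(Add(3, 0), -1)), -4) = Mul(Mul(5, Pow(3, -1)), -4) = Mul(Mul(5, Rational(1, 3)), -4) = Mul(Rational(5, 3), -4) = Rational(-20, 3)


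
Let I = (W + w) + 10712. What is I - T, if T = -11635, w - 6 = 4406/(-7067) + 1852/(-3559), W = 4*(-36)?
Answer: 558559850639/25151453 ≈ 22208.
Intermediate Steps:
W = -144
w = 122139680/25151453 (w = 6 + (4406/(-7067) + 1852/(-3559)) = 6 + (4406*(-1/7067) + 1852*(-1/3559)) = 6 + (-4406/7067 - 1852/3559) = 6 - 28769038/25151453 = 122139680/25151453 ≈ 4.8562)
I = 265922694984/25151453 (I = (-144 + 122139680/25151453) + 10712 = -3499669552/25151453 + 10712 = 265922694984/25151453 ≈ 10573.)
I - T = 265922694984/25151453 - 1*(-11635) = 265922694984/25151453 + 11635 = 558559850639/25151453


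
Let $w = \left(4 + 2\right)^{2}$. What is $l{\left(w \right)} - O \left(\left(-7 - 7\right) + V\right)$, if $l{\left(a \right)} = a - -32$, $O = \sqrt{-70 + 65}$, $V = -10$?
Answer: $68 + 24 i \sqrt{5} \approx 68.0 + 53.666 i$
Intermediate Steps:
$O = i \sqrt{5}$ ($O = \sqrt{-5} = i \sqrt{5} \approx 2.2361 i$)
$w = 36$ ($w = 6^{2} = 36$)
$l{\left(a \right)} = 32 + a$ ($l{\left(a \right)} = a + 32 = 32 + a$)
$l{\left(w \right)} - O \left(\left(-7 - 7\right) + V\right) = \left(32 + 36\right) - i \sqrt{5} \left(\left(-7 - 7\right) - 10\right) = 68 - i \sqrt{5} \left(-14 - 10\right) = 68 - i \sqrt{5} \left(-24\right) = 68 - - 24 i \sqrt{5} = 68 + 24 i \sqrt{5}$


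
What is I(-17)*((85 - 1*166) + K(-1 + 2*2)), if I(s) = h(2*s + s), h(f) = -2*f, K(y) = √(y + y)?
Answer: -8262 + 102*√6 ≈ -8012.1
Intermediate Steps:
K(y) = √2*√y (K(y) = √(2*y) = √2*√y)
I(s) = -6*s (I(s) = -2*(2*s + s) = -6*s)
I(-17)*((85 - 1*166) + K(-1 + 2*2)) = (-6*(-17))*((85 - 1*166) + √2*√(-1 + 2*2)) = 102*((85 - 166) + √2*√(-1 + 4)) = 102*(-81 + √2*√3) = 102*(-81 + √6) = -8262 + 102*√6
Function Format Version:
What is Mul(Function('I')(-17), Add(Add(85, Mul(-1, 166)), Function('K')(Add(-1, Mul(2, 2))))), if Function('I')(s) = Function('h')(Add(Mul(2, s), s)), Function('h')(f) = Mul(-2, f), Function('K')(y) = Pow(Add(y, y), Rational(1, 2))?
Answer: Add(-8262, Mul(102, Pow(6, Rational(1, 2)))) ≈ -8012.1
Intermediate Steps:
Function('K')(y) = Mul(Pow(2, Rational(1, 2)), Pow(y, Rational(1, 2))) (Function('K')(y) = Pow(Mul(2, y), Rational(1, 2)) = Mul(Pow(2, Rational(1, 2)), Pow(y, Rational(1, 2))))
Function('I')(s) = Mul(-6, s) (Function('I')(s) = Mul(-2, Add(Mul(2, s), s)) = Mul(-2, Mul(3, s)) = Mul(-6, s))
Mul(Function('I')(-17), Add(Add(85, Mul(-1, 166)), Function('K')(Add(-1, Mul(2, 2))))) = Mul(Mul(-6, -17), Add(Add(85, Mul(-1, 166)), Mul(Pow(2, Rational(1, 2)), Pow(Add(-1, Mul(2, 2)), Rational(1, 2))))) = Mul(102, Add(Add(85, -166), Mul(Pow(2, Rational(1, 2)), Pow(Add(-1, 4), Rational(1, 2))))) = Mul(102, Add(-81, Mul(Pow(2, Rational(1, 2)), Pow(3, Rational(1, 2))))) = Mul(102, Add(-81, Pow(6, Rational(1, 2)))) = Add(-8262, Mul(102, Pow(6, Rational(1, 2))))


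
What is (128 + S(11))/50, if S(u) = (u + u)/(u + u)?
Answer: 129/50 ≈ 2.5800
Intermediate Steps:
S(u) = 1 (S(u) = (2*u)/((2*u)) = (2*u)*(1/(2*u)) = 1)
(128 + S(11))/50 = (128 + 1)/50 = 129*(1/50) = 129/50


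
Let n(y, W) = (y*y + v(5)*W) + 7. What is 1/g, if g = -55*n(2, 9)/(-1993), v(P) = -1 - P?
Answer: -1993/2365 ≈ -0.84271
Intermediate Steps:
n(y, W) = 7 + y**2 - 6*W (n(y, W) = (y*y + (-1 - 1*5)*W) + 7 = (y**2 + (-1 - 5)*W) + 7 = (y**2 - 6*W) + 7 = 7 + y**2 - 6*W)
g = -2365/1993 (g = -55*(7 + 2**2 - 6*9)/(-1993) = -55*(7 + 4 - 54)*(-1/1993) = -55*(-43)*(-1/1993) = 2365*(-1/1993) = -2365/1993 ≈ -1.1867)
1/g = 1/(-2365/1993) = -1993/2365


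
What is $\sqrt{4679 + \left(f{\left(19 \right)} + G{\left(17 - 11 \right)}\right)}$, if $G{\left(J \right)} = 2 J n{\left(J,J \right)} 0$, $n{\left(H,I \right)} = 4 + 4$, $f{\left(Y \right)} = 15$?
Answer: $\sqrt{4694} \approx 68.513$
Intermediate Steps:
$n{\left(H,I \right)} = 8$
$G{\left(J \right)} = 0$ ($G{\left(J \right)} = 2 J 8 \cdot 0 = 16 J 0 = 0$)
$\sqrt{4679 + \left(f{\left(19 \right)} + G{\left(17 - 11 \right)}\right)} = \sqrt{4679 + \left(15 + 0\right)} = \sqrt{4679 + 15} = \sqrt{4694}$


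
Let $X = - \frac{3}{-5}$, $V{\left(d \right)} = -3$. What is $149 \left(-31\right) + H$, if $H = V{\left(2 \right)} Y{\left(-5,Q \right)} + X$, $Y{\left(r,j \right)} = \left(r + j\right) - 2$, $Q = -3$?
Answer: $- \frac{22942}{5} \approx -4588.4$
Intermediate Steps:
$Y{\left(r,j \right)} = -2 + j + r$ ($Y{\left(r,j \right)} = \left(j + r\right) - 2 = -2 + j + r$)
$X = \frac{3}{5}$ ($X = \left(-3\right) \left(- \frac{1}{5}\right) = \frac{3}{5} \approx 0.6$)
$H = \frac{153}{5}$ ($H = - 3 \left(-2 - 3 - 5\right) + \frac{3}{5} = \left(-3\right) \left(-10\right) + \frac{3}{5} = 30 + \frac{3}{5} = \frac{153}{5} \approx 30.6$)
$149 \left(-31\right) + H = 149 \left(-31\right) + \frac{153}{5} = -4619 + \frac{153}{5} = - \frac{22942}{5}$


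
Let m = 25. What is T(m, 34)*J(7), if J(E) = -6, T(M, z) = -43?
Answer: 258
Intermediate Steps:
T(m, 34)*J(7) = -43*(-6) = 258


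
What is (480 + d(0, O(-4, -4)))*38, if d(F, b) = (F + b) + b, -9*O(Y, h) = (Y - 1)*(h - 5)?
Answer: 17860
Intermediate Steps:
O(Y, h) = -(-1 + Y)*(-5 + h)/9 (O(Y, h) = -(Y - 1)*(h - 5)/9 = -(-1 + Y)*(-5 + h)/9)
d(F, b) = F + 2*b
(480 + d(0, O(-4, -4)))*38 = (480 + (0 + 2*(-5/9 + (⅑)*(-4) + (5/9)*(-4) - ⅑*(-4)*(-4))))*38 = (480 + (0 + 2*(-5/9 - 4/9 - 20/9 - 16/9)))*38 = (480 + (0 + 2*(-5)))*38 = (480 + (0 - 10))*38 = (480 - 10)*38 = 470*38 = 17860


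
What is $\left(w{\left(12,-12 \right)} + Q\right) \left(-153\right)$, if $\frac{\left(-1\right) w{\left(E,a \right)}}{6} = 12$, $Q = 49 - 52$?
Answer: $11475$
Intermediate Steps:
$Q = -3$
$w{\left(E,a \right)} = -72$ ($w{\left(E,a \right)} = \left(-6\right) 12 = -72$)
$\left(w{\left(12,-12 \right)} + Q\right) \left(-153\right) = \left(-72 - 3\right) \left(-153\right) = \left(-75\right) \left(-153\right) = 11475$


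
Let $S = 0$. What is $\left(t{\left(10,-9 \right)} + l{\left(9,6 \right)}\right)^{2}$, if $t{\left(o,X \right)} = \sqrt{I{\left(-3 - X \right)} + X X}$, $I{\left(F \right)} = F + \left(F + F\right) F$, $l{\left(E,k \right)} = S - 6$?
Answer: $\left(6 - \sqrt{159}\right)^{2} \approx 43.686$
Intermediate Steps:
$l{\left(E,k \right)} = -6$ ($l{\left(E,k \right)} = 0 - 6 = -6$)
$I{\left(F \right)} = F + 2 F^{2}$ ($I{\left(F \right)} = F + 2 F F = F + 2 F^{2}$)
$t{\left(o,X \right)} = \sqrt{X^{2} + \left(-5 - 2 X\right) \left(-3 - X\right)}$ ($t{\left(o,X \right)} = \sqrt{\left(-3 - X\right) \left(1 + 2 \left(-3 - X\right)\right) + X X} = \sqrt{\left(-3 - X\right) \left(1 - \left(6 + 2 X\right)\right) + X^{2}} = \sqrt{\left(-3 - X\right) \left(-5 - 2 X\right) + X^{2}} = \sqrt{\left(-5 - 2 X\right) \left(-3 - X\right) + X^{2}} = \sqrt{X^{2} + \left(-5 - 2 X\right) \left(-3 - X\right)}$)
$\left(t{\left(10,-9 \right)} + l{\left(9,6 \right)}\right)^{2} = \left(\sqrt{15 + 3 \left(-9\right)^{2} + 11 \left(-9\right)} - 6\right)^{2} = \left(\sqrt{15 + 3 \cdot 81 - 99} - 6\right)^{2} = \left(\sqrt{15 + 243 - 99} - 6\right)^{2} = \left(\sqrt{159} - 6\right)^{2} = \left(-6 + \sqrt{159}\right)^{2}$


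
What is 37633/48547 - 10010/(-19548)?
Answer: 610802677/474498378 ≈ 1.2873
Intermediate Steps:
37633/48547 - 10010/(-19548) = 37633*(1/48547) - 10010*(-1/19548) = 37633/48547 + 5005/9774 = 610802677/474498378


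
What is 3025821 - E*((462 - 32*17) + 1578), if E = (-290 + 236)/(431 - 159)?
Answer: 3026118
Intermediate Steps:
E = -27/136 (E = -54/272 = -54*1/272 = -27/136 ≈ -0.19853)
3025821 - E*((462 - 32*17) + 1578) = 3025821 - (-27)*((462 - 32*17) + 1578)/136 = 3025821 - (-27)*((462 - 544) + 1578)/136 = 3025821 - (-27)*(-82 + 1578)/136 = 3025821 - (-27)*1496/136 = 3025821 - 1*(-297) = 3025821 + 297 = 3026118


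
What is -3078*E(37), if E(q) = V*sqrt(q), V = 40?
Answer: -123120*sqrt(37) ≈ -7.4891e+5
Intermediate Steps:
E(q) = 40*sqrt(q)
-3078*E(37) = -123120*sqrt(37)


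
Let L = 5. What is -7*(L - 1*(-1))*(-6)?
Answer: 252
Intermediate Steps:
-7*(L - 1*(-1))*(-6) = -7*(5 - 1*(-1))*(-6) = -7*(5 + 1)*(-6) = -7*6*(-6) = -42*(-6) = 252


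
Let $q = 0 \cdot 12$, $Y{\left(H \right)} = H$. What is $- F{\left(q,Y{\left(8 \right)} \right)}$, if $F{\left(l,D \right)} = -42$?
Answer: $42$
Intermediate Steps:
$q = 0$
$- F{\left(q,Y{\left(8 \right)} \right)} = \left(-1\right) \left(-42\right) = 42$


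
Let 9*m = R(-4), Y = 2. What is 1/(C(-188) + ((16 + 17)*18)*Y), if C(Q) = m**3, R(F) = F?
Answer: 729/865988 ≈ 0.00084181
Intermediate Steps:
m = -4/9 (m = (1/9)*(-4) = -4/9 ≈ -0.44444)
C(Q) = -64/729 (C(Q) = (-4/9)**3 = -64/729)
1/(C(-188) + ((16 + 17)*18)*Y) = 1/(-64/729 + ((16 + 17)*18)*2) = 1/(-64/729 + (33*18)*2) = 1/(-64/729 + 594*2) = 1/(-64/729 + 1188) = 1/(865988/729) = 729/865988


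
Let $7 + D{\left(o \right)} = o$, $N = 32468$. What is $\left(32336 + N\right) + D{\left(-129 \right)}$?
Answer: $64668$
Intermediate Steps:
$D{\left(o \right)} = -7 + o$
$\left(32336 + N\right) + D{\left(-129 \right)} = \left(32336 + 32468\right) - 136 = 64804 - 136 = 64668$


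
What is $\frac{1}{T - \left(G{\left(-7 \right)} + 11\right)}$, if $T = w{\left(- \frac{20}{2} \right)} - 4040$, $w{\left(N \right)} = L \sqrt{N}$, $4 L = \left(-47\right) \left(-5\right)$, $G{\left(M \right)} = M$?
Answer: $- \frac{32352}{131107613} - \frac{470 i \sqrt{10}}{131107613} \approx -0.00024676 - 1.1336 \cdot 10^{-5} i$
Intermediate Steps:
$L = \frac{235}{4}$ ($L = \frac{\left(-47\right) \left(-5\right)}{4} = \frac{1}{4} \cdot 235 = \frac{235}{4} \approx 58.75$)
$w{\left(N \right)} = \frac{235 \sqrt{N}}{4}$
$T = -4040 + \frac{235 i \sqrt{10}}{4}$ ($T = \frac{235 \sqrt{- \frac{20}{2}}}{4} - 4040 = \frac{235 \sqrt{\left(-20\right) \frac{1}{2}}}{4} - 4040 = \frac{235 \sqrt{-10}}{4} - 4040 = \frac{235 i \sqrt{10}}{4} - 4040 = -4040 + \frac{235 i \sqrt{10}}{4} \approx -4040.0 + 185.78 i$)
$\frac{1}{T - \left(G{\left(-7 \right)} + 11\right)} = \frac{1}{\left(-4040 + \frac{235 i \sqrt{10}}{4}\right) - \left(-7 + 11\right)} = \frac{1}{\left(-4040 + \frac{235 i \sqrt{10}}{4}\right) - 4} = \frac{1}{-4044 + \frac{235 i \sqrt{10}}{4}}$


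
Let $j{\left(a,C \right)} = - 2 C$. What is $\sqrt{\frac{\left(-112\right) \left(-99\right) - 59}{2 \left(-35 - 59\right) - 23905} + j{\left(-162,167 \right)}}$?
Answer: $\frac{i \sqrt{21571509607}}{8031} \approx 18.288 i$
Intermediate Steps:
$\sqrt{\frac{\left(-112\right) \left(-99\right) - 59}{2 \left(-35 - 59\right) - 23905} + j{\left(-162,167 \right)}} = \sqrt{\frac{\left(-112\right) \left(-99\right) - 59}{2 \left(-35 - 59\right) - 23905} - 334} = \sqrt{\frac{11088 - 59}{2 \left(-94\right) - 23905} - 334} = \sqrt{\frac{11029}{-188 - 23905} - 334} = \sqrt{\frac{11029}{-24093} - 334} = \sqrt{11029 \left(- \frac{1}{24093}\right) - 334} = \sqrt{- \frac{11029}{24093} - 334} = \sqrt{- \frac{8058091}{24093}} = \frac{i \sqrt{21571509607}}{8031}$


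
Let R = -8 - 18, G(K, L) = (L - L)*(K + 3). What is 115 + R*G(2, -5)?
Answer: 115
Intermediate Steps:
G(K, L) = 0 (G(K, L) = 0*(3 + K) = 0)
R = -26
115 + R*G(2, -5) = 115 - 26*0 = 115 + 0 = 115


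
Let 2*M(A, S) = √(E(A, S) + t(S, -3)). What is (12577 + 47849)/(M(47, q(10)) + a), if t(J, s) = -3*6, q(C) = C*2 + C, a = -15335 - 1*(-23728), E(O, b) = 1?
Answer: 75134136/10435919 - 4476*I*√17/10435919 ≈ 7.1996 - 0.0017684*I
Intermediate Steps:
a = 8393 (a = -15335 + 23728 = 8393)
q(C) = 3*C (q(C) = 2*C + C = 3*C)
t(J, s) = -18
M(A, S) = I*√17/2 (M(A, S) = √(1 - 18)/2 = √(-17)/2 = (I*√17)/2 = I*√17/2)
(12577 + 47849)/(M(47, q(10)) + a) = (12577 + 47849)/(I*√17/2 + 8393) = 60426/(8393 + I*√17/2)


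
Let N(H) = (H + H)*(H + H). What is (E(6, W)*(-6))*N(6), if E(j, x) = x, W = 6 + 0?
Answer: -5184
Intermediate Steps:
N(H) = 4*H**2 (N(H) = (2*H)*(2*H) = 4*H**2)
W = 6
(E(6, W)*(-6))*N(6) = (6*(-6))*(4*6**2) = -144*36 = -36*144 = -5184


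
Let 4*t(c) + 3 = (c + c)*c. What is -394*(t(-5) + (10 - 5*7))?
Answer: 10441/2 ≈ 5220.5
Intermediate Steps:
t(c) = -¾ + c²/2 (t(c) = -¾ + ((c + c)*c)/4 = -¾ + ((2*c)*c)/4 = -¾ + (2*c²)/4 = -¾ + c²/2)
-394*(t(-5) + (10 - 5*7)) = -394*((-¾ + (½)*(-5)²) + (10 - 5*7)) = -394*((-¾ + (½)*25) + (10 - 35)) = -394*((-¾ + 25/2) - 25) = -394*(47/4 - 25) = -394*(-53/4) = 10441/2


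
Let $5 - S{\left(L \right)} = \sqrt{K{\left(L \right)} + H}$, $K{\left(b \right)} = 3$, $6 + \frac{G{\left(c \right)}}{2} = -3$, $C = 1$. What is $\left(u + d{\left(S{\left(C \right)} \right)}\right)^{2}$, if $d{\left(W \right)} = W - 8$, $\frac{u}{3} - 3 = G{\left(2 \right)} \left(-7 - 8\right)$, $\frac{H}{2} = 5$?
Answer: $\left(816 - \sqrt{13}\right)^{2} \approx 6.5999 \cdot 10^{5}$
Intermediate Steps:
$G{\left(c \right)} = -18$ ($G{\left(c \right)} = -12 + 2 \left(-3\right) = -12 - 6 = -18$)
$H = 10$ ($H = 2 \cdot 5 = 10$)
$S{\left(L \right)} = 5 - \sqrt{13}$ ($S{\left(L \right)} = 5 - \sqrt{3 + 10} = 5 - \sqrt{13}$)
$u = 819$ ($u = 9 + 3 \left(- 18 \left(-7 - 8\right)\right) = 9 + 3 \left(\left(-18\right) \left(-15\right)\right) = 9 + 3 \cdot 270 = 9 + 810 = 819$)
$d{\left(W \right)} = -8 + W$
$\left(u + d{\left(S{\left(C \right)} \right)}\right)^{2} = \left(819 - \left(3 + \sqrt{13}\right)\right)^{2} = \left(816 - \sqrt{13}\right)^{2}$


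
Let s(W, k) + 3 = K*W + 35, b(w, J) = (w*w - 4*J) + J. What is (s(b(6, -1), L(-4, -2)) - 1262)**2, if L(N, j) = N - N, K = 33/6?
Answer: 4124961/4 ≈ 1.0312e+6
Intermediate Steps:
b(w, J) = w**2 - 3*J (b(w, J) = (w**2 - 4*J) + J = w**2 - 3*J)
K = 11/2 (K = 33*(1/6) = 11/2 ≈ 5.5000)
L(N, j) = 0
s(W, k) = 32 + 11*W/2 (s(W, k) = -3 + (11*W/2 + 35) = -3 + (35 + 11*W/2) = 32 + 11*W/2)
(s(b(6, -1), L(-4, -2)) - 1262)**2 = ((32 + 11*(6**2 - 3*(-1))/2) - 1262)**2 = ((32 + 11*(36 + 3)/2) - 1262)**2 = ((32 + (11/2)*39) - 1262)**2 = ((32 + 429/2) - 1262)**2 = (493/2 - 1262)**2 = (-2031/2)**2 = 4124961/4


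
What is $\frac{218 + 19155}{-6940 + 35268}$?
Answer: $\frac{19373}{28328} \approx 0.68388$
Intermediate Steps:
$\frac{218 + 19155}{-6940 + 35268} = \frac{19373}{28328}$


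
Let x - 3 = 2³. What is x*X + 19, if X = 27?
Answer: 316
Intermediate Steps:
x = 11 (x = 3 + 2³ = 3 + 8 = 11)
x*X + 19 = 11*27 + 19 = 297 + 19 = 316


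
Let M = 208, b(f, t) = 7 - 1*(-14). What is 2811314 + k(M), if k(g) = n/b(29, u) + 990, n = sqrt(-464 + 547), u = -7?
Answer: 2812304 + sqrt(83)/21 ≈ 2.8123e+6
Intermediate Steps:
b(f, t) = 21 (b(f, t) = 7 + 14 = 21)
n = sqrt(83) ≈ 9.1104
k(g) = 990 + sqrt(83)/21 (k(g) = sqrt(83)/21 + 990 = 990 + sqrt(83)/21)
2811314 + k(M) = 2811314 + (990 + sqrt(83)/21) = 2812304 + sqrt(83)/21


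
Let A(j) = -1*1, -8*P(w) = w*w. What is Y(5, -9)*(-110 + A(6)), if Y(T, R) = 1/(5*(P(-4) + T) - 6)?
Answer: -37/3 ≈ -12.333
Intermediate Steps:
P(w) = -w**2/8 (P(w) = -w*w/8 = -w**2/8)
A(j) = -1
Y(T, R) = 1/(-16 + 5*T) (Y(T, R) = 1/(5*(-1/8*(-4)**2 + T) - 6) = 1/(5*(-1/8*16 + T) - 6) = 1/(5*(-2 + T) - 6) = 1/((-10 + 5*T) - 6) = 1/(-16 + 5*T))
Y(5, -9)*(-110 + A(6)) = (-110 - 1)/(-16 + 5*5) = -111/(-16 + 25) = -111/9 = (1/9)*(-111) = -37/3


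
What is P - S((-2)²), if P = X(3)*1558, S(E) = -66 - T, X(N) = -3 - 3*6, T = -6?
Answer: -32658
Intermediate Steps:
X(N) = -21 (X(N) = -3 - 18 = -21)
S(E) = -60 (S(E) = -66 - 1*(-6) = -66 + 6 = -60)
P = -32718 (P = -21*1558 = -32718)
P - S((-2)²) = -32718 - 1*(-60) = -32718 + 60 = -32658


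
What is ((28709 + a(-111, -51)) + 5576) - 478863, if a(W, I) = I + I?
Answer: -444680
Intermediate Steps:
a(W, I) = 2*I
((28709 + a(-111, -51)) + 5576) - 478863 = ((28709 + 2*(-51)) + 5576) - 478863 = ((28709 - 102) + 5576) - 478863 = (28607 + 5576) - 478863 = 34183 - 478863 = -444680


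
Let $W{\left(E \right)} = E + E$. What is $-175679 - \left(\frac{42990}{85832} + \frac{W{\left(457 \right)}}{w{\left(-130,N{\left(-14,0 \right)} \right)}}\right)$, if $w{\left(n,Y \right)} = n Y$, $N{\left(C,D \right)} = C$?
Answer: $- \frac{3430464770151}{19526780} \approx -1.7568 \cdot 10^{5}$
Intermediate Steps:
$W{\left(E \right)} = 2 E$
$w{\left(n,Y \right)} = Y n$
$-175679 - \left(\frac{42990}{85832} + \frac{W{\left(457 \right)}}{w{\left(-130,N{\left(-14,0 \right)} \right)}}\right) = -175679 - \left(\frac{42990}{85832} + \frac{2 \cdot 457}{\left(-14\right) \left(-130\right)}\right) = -175679 - \left(42990 \cdot \frac{1}{85832} + \frac{914}{1820}\right) = -175679 - \left(\frac{21495}{42916} + 914 \cdot \frac{1}{1820}\right) = -175679 - \left(\frac{21495}{42916} + \frac{457}{910}\right) = -175679 - \frac{19586531}{19526780} = - \frac{3430464770151}{19526780}$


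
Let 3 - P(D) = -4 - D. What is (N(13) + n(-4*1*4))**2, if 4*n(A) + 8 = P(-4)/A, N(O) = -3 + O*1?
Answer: 259081/4096 ≈ 63.252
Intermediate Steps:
N(O) = -3 + O
P(D) = 7 + D (P(D) = 3 - (-4 - D) = 3 + (4 + D) = 7 + D)
n(A) = -2 + 3/(4*A) (n(A) = -2 + ((7 - 4)/A)/4 = -2 + (3/A)/4 = -2 + 3/(4*A))
(N(13) + n(-4*1*4))**2 = ((-3 + 13) + (-2 + 3/(4*((-4*1*4)))))**2 = (10 + (-2 + 3/(4*((-4*4)))))**2 = (10 + (-2 + (3/4)/(-16)))**2 = (10 + (-2 + (3/4)*(-1/16)))**2 = (10 + (-2 - 3/64))**2 = (10 - 131/64)**2 = (509/64)**2 = 259081/4096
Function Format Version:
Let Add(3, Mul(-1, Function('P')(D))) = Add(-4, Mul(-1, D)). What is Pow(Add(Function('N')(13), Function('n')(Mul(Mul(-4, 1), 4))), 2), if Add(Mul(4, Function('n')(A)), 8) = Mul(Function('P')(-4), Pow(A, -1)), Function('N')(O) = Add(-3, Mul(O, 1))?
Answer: Rational(259081, 4096) ≈ 63.252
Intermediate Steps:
Function('N')(O) = Add(-3, O)
Function('P')(D) = Add(7, D) (Function('P')(D) = Add(3, Mul(-1, Add(-4, Mul(-1, D)))) = Add(3, Add(4, D)) = Add(7, D))
Function('n')(A) = Add(-2, Mul(Rational(3, 4), Pow(A, -1))) (Function('n')(A) = Add(-2, Mul(Rational(1, 4), Mul(Add(7, -4), Pow(A, -1)))) = Add(-2, Mul(Rational(1, 4), Mul(3, Pow(A, -1)))) = Add(-2, Mul(Rational(3, 4), Pow(A, -1))))
Pow(Add(Function('N')(13), Function('n')(Mul(Mul(-4, 1), 4))), 2) = Pow(Add(Add(-3, 13), Add(-2, Mul(Rational(3, 4), Pow(Mul(Mul(-4, 1), 4), -1)))), 2) = Pow(Add(10, Add(-2, Mul(Rational(3, 4), Pow(Mul(-4, 4), -1)))), 2) = Pow(Add(10, Add(-2, Mul(Rational(3, 4), Pow(-16, -1)))), 2) = Pow(Add(10, Add(-2, Mul(Rational(3, 4), Rational(-1, 16)))), 2) = Pow(Add(10, Add(-2, Rational(-3, 64))), 2) = Pow(Add(10, Rational(-131, 64)), 2) = Pow(Rational(509, 64), 2) = Rational(259081, 4096)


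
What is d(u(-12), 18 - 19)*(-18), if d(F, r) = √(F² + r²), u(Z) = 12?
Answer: -18*√145 ≈ -216.75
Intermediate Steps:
d(u(-12), 18 - 19)*(-18) = √(12² + (18 - 19)²)*(-18) = √(144 + (-1)²)*(-18) = √(144 + 1)*(-18) = √145*(-18) = -18*√145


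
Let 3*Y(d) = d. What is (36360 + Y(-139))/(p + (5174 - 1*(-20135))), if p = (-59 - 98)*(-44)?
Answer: 108941/96651 ≈ 1.1272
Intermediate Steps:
Y(d) = d/3
p = 6908 (p = -157*(-44) = 6908)
(36360 + Y(-139))/(p + (5174 - 1*(-20135))) = (36360 + (⅓)*(-139))/(6908 + (5174 - 1*(-20135))) = (36360 - 139/3)/(6908 + (5174 + 20135)) = 108941/(3*(6908 + 25309)) = (108941/3)/32217 = (108941/3)*(1/32217) = 108941/96651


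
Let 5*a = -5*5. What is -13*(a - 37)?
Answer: 546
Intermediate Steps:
a = -5 (a = (-5*5)/5 = (⅕)*(-25) = -5)
-13*(a - 37) = -13*(-5 - 37) = -13*(-42) = 546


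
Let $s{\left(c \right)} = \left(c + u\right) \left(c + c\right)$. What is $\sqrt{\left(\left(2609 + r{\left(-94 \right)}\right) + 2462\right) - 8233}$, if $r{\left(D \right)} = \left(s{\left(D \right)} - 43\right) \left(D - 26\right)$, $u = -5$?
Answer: $93 i \sqrt{258} \approx 1493.8 i$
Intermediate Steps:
$s{\left(c \right)} = 2 c \left(-5 + c\right)$ ($s{\left(c \right)} = \left(c - 5\right) \left(c + c\right) = \left(-5 + c\right) 2 c = 2 c \left(-5 + c\right)$)
$r{\left(D \right)} = \left(-43 + 2 D \left(-5 + D\right)\right) \left(-26 + D\right)$ ($r{\left(D \right)} = \left(2 D \left(-5 + D\right) - 43\right) \left(D - 26\right) = \left(-43 + 2 D \left(-5 + D\right)\right) \left(-26 + D\right)$)
$\sqrt{\left(\left(2609 + r{\left(-94 \right)}\right) + 2462\right) - 8233} = \sqrt{\left(\left(2609 + \left(1118 - 62 \left(-94\right)^{2} + 2 \left(-94\right)^{3} + 217 \left(-94\right)\right)\right) + 2462\right) - 8233} = \sqrt{\left(\left(2609 + \left(1118 - 547832 + 2 \left(-830584\right) - 20398\right)\right) + 2462\right) - 8233} = \sqrt{\left(\left(2609 - 2228280\right) + 2462\right) - 8233} = \sqrt{\left(-2225671 + 2462\right) - 8233} = \sqrt{-2223209 - 8233} = \sqrt{-2231442} = 93 i \sqrt{258}$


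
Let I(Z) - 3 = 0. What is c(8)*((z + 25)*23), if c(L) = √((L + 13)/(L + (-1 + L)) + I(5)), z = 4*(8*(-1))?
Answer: -161*√110/5 ≈ -337.72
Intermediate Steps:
I(Z) = 3 (I(Z) = 3 + 0 = 3)
z = -32 (z = 4*(-8) = -32)
c(L) = √(3 + (13 + L)/(-1 + 2*L)) (c(L) = √((L + 13)/(L + (-1 + L)) + 3) = √((13 + L)/(-1 + 2*L) + 3) = √(3 + (13 + L)/(-1 + 2*L)))
c(8)*((z + 25)*23) = √((10 + 7*8)/(-1 + 2*8))*((-32 + 25)*23) = √((10 + 56)/(-1 + 16))*(-7*23) = √(66/15)*(-161) = √((1/15)*66)*(-161) = √(22/5)*(-161) = (√110/5)*(-161) = -161*√110/5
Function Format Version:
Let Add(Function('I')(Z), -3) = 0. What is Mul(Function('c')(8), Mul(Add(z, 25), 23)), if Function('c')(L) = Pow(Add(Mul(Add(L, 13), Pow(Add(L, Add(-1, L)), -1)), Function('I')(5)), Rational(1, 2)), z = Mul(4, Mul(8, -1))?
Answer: Mul(Rational(-161, 5), Pow(110, Rational(1, 2))) ≈ -337.72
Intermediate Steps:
Function('I')(Z) = 3 (Function('I')(Z) = Add(3, 0) = 3)
z = -32 (z = Mul(4, -8) = -32)
Function('c')(L) = Pow(Add(3, Mul(Pow(Add(-1, Mul(2, L)), -1), Add(13, L))), Rational(1, 2)) (Function('c')(L) = Pow(Add(Mul(Add(L, 13), Pow(Add(L, Add(-1, L)), -1)), 3), Rational(1, 2)) = Pow(Add(Mul(Add(13, L), Pow(Add(-1, Mul(2, L)), -1)), 3), Rational(1, 2)) = Pow(Add(Mul(Pow(Add(-1, Mul(2, L)), -1), Add(13, L)), 3), Rational(1, 2)) = Pow(Add(3, Mul(Pow(Add(-1, Mul(2, L)), -1), Add(13, L))), Rational(1, 2)))
Mul(Function('c')(8), Mul(Add(z, 25), 23)) = Mul(Pow(Mul(Pow(Add(-1, Mul(2, 8)), -1), Add(10, Mul(7, 8))), Rational(1, 2)), Mul(Add(-32, 25), 23)) = Mul(Pow(Mul(Pow(Add(-1, 16), -1), Add(10, 56)), Rational(1, 2)), Mul(-7, 23)) = Mul(Pow(Mul(Pow(15, -1), 66), Rational(1, 2)), -161) = Mul(Pow(Mul(Rational(1, 15), 66), Rational(1, 2)), -161) = Mul(Pow(Rational(22, 5), Rational(1, 2)), -161) = Mul(Mul(Rational(1, 5), Pow(110, Rational(1, 2))), -161) = Mul(Rational(-161, 5), Pow(110, Rational(1, 2)))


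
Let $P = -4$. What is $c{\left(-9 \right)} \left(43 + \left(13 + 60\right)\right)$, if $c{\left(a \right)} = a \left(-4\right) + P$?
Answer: $3712$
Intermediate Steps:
$c{\left(a \right)} = -4 - 4 a$ ($c{\left(a \right)} = a \left(-4\right) - 4 = - 4 a - 4 = -4 - 4 a$)
$c{\left(-9 \right)} \left(43 + \left(13 + 60\right)\right) = \left(-4 - -36\right) \left(43 + \left(13 + 60\right)\right) = \left(-4 + 36\right) \left(43 + 73\right) = 32 \cdot 116 = 3712$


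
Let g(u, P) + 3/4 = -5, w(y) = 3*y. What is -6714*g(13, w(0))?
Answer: 77211/2 ≈ 38606.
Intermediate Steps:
g(u, P) = -23/4 (g(u, P) = -3/4 - 5 = -23/4)
-6714*g(13, w(0)) = -6714*(-23/4) = 77211/2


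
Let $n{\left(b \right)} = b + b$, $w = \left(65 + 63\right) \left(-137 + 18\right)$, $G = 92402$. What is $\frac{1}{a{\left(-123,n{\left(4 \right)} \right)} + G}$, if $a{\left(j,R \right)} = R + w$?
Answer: $\frac{1}{77178} \approx 1.2957 \cdot 10^{-5}$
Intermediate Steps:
$w = -15232$ ($w = 128 \left(-119\right) = -15232$)
$n{\left(b \right)} = 2 b$
$a{\left(j,R \right)} = -15232 + R$ ($a{\left(j,R \right)} = R - 15232 = -15232 + R$)
$\frac{1}{a{\left(-123,n{\left(4 \right)} \right)} + G} = \frac{1}{\left(-15232 + 2 \cdot 4\right) + 92402} = \frac{1}{\left(-15232 + 8\right) + 92402} = \frac{1}{-15224 + 92402} = \frac{1}{77178}$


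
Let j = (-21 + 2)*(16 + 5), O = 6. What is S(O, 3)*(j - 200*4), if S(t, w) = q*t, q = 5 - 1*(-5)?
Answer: -71940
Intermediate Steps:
q = 10 (q = 5 + 5 = 10)
j = -399 (j = -19*21 = -399)
S(t, w) = 10*t
S(O, 3)*(j - 200*4) = (10*6)*(-399 - 200*4) = 60*(-399 - 40*20) = 60*(-399 - 800) = 60*(-1199) = -71940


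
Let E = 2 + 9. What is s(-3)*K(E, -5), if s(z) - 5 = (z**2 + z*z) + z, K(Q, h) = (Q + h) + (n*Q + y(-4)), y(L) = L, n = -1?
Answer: -180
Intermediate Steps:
E = 11
K(Q, h) = -4 + h (K(Q, h) = (Q + h) + (-Q - 4) = (Q + h) + (-4 - Q) = -4 + h)
s(z) = 5 + z + 2*z**2 (s(z) = 5 + ((z**2 + z*z) + z) = 5 + ((z**2 + z**2) + z) = 5 + (2*z**2 + z) = 5 + (z + 2*z**2) = 5 + z + 2*z**2)
s(-3)*K(E, -5) = (5 - 3 + 2*(-3)**2)*(-4 - 5) = (5 - 3 + 2*9)*(-9) = (5 - 3 + 18)*(-9) = 20*(-9) = -180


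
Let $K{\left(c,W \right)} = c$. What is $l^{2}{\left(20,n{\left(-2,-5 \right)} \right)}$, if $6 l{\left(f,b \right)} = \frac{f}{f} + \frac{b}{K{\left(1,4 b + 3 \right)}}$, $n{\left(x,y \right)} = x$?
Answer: $\frac{1}{36} \approx 0.027778$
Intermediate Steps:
$l{\left(f,b \right)} = \frac{1}{6} + \frac{b}{6}$ ($l{\left(f,b \right)} = \frac{\frac{f}{f} + \frac{b}{1}}{6} = \frac{1 + b 1}{6} = \frac{1 + b}{6} = \frac{1}{6} + \frac{b}{6}$)
$l^{2}{\left(20,n{\left(-2,-5 \right)} \right)} = \left(\frac{1}{6} + \frac{1}{6} \left(-2\right)\right)^{2} = \left(\frac{1}{6} - \frac{1}{3}\right)^{2} = \left(- \frac{1}{6}\right)^{2} = \frac{1}{36}$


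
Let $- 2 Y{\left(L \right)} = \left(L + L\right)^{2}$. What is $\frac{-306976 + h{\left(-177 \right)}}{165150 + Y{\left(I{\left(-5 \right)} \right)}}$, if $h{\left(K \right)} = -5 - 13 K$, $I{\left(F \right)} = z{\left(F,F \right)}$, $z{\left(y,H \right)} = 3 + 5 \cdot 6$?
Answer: $- \frac{25390}{13581} \approx -1.8695$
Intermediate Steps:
$z{\left(y,H \right)} = 33$ ($z{\left(y,H \right)} = 3 + 30 = 33$)
$I{\left(F \right)} = 33$
$Y{\left(L \right)} = - 2 L^{2}$ ($Y{\left(L \right)} = - \frac{\left(L + L\right)^{2}}{2} = - \frac{\left(2 L\right)^{2}}{2} = - \frac{4 L^{2}}{2} = - 2 L^{2}$)
$\frac{-306976 + h{\left(-177 \right)}}{165150 + Y{\left(I{\left(-5 \right)} \right)}} = \frac{-306976 - -2296}{165150 - 2 \cdot 33^{2}} = \frac{-306976 + \left(-5 + 2301\right)}{165150 - 2178} = \frac{-306976 + 2296}{165150 - 2178} = - \frac{304680}{162972} = \left(-304680\right) \frac{1}{162972} = - \frac{25390}{13581}$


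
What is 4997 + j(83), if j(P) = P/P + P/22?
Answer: 110039/22 ≈ 5001.8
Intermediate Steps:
j(P) = 1 + P/22 (j(P) = 1 + P*(1/22) = 1 + P/22)
4997 + j(83) = 4997 + (1 + (1/22)*83) = 4997 + (1 + 83/22) = 4997 + 105/22 = 110039/22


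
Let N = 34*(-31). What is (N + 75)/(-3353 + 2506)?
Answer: 89/77 ≈ 1.1558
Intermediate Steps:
N = -1054
(N + 75)/(-3353 + 2506) = (-1054 + 75)/(-3353 + 2506) = -979/(-847) = -979*(-1/847) = 89/77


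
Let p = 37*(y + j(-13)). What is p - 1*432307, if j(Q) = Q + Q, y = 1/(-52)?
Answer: -22530025/52 ≈ -4.3327e+5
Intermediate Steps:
y = -1/52 ≈ -0.019231
j(Q) = 2*Q
p = -50061/52 (p = 37*(-1/52 + 2*(-13)) = 37*(-1/52 - 26) = 37*(-1353/52) = -50061/52 ≈ -962.71)
p - 1*432307 = -50061/52 - 1*432307 = -50061/52 - 432307 = -22530025/52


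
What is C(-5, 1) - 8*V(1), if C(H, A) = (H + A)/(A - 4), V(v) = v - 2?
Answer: 28/3 ≈ 9.3333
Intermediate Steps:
V(v) = -2 + v
C(H, A) = (A + H)/(-4 + A)
C(-5, 1) - 8*V(1) = (1 - 5)/(-4 + 1) - 8*(-2 + 1) = -4/(-3) - 8*(-1) = -⅓*(-4) + 8 = 4/3 + 8 = 28/3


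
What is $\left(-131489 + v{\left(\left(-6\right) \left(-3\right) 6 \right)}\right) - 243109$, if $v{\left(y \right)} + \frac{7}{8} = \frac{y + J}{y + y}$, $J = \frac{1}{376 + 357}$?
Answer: $- \frac{14827352879}{39582} \approx -3.746 \cdot 10^{5}$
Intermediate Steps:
$J = \frac{1}{733} \approx 0.0013643$
$v{\left(y \right)} = - \frac{7}{8} + \frac{\frac{1}{733} + y}{2 y}$ ($v{\left(y \right)} = - \frac{7}{8} + \frac{y + \frac{1}{733}}{y + y} = - \frac{7}{8} + \frac{\frac{1}{733} + y}{2 y}$)
$\left(-131489 + v{\left(\left(-6\right) \left(-3\right) 6 \right)}\right) - 243109 = \left(-131489 + \frac{4 - 2199 \left(-6\right) \left(-3\right) 6}{5864 \left(-6\right) \left(-3\right) 6}\right) - 243109 = \left(-131489 + \frac{4 - 2199 \cdot 18 \cdot 6}{5864 \cdot 18 \cdot 6}\right) - 243109 = \left(-131489 + \frac{4 - 237492}{5864 \cdot 108}\right) - 243109 = \left(-131489 + \frac{1}{5864} \cdot \frac{1}{108} \left(4 - 237492\right)\right) - 243109 = \left(-131489 + \frac{1}{5864} \cdot \frac{1}{108} \left(-237488\right)\right) - 243109 = \left(-131489 - \frac{14843}{39582}\right) - 243109 = - \frac{5204612441}{39582} - 243109 = - \frac{14827352879}{39582}$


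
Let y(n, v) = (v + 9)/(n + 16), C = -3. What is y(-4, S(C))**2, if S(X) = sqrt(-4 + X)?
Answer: (9 + I*sqrt(7))**2/144 ≈ 0.51389 + 0.33072*I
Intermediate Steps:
y(n, v) = (9 + v)/(16 + n)
y(-4, S(C))**2 = ((9 + sqrt(-4 - 3))/(16 - 4))**2 = ((9 + sqrt(-7))/12)**2 = ((9 + I*sqrt(7))/12)**2 = (3/4 + I*sqrt(7)/12)**2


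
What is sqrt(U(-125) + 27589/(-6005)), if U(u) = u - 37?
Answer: I*sqrt(6007395995)/6005 ≈ 12.907*I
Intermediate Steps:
U(u) = -37 + u
sqrt(U(-125) + 27589/(-6005)) = sqrt((-37 - 125) + 27589/(-6005)) = sqrt(-162 + 27589*(-1/6005)) = sqrt(-162 - 27589/6005) = sqrt(-1000399/6005) = I*sqrt(6007395995)/6005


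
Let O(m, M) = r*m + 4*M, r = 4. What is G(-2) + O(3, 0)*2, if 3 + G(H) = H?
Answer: 19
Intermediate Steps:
G(H) = -3 + H
O(m, M) = 4*M + 4*m (O(m, M) = 4*m + 4*M = 4*M + 4*m)
G(-2) + O(3, 0)*2 = (-3 - 2) + (4*0 + 4*3)*2 = -5 + (0 + 12)*2 = -5 + 12*2 = -5 + 24 = 19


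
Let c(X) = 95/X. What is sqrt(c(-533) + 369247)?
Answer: 2*sqrt(26224740087)/533 ≈ 607.66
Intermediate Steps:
sqrt(c(-533) + 369247) = sqrt(95/(-533) + 369247) = sqrt(95*(-1/533) + 369247) = sqrt(-95/533 + 369247) = sqrt(196808556/533) = 2*sqrt(26224740087)/533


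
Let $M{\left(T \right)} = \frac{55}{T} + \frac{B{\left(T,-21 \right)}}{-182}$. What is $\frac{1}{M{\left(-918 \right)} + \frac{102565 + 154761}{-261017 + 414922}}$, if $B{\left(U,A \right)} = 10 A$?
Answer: $\frac{1836702270}{5080158259} \approx 0.36154$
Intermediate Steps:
$M{\left(T \right)} = \frac{15}{13} + \frac{55}{T}$ ($M{\left(T \right)} = \frac{55}{T} + \frac{10 \left(-21\right)}{-182} = \frac{55}{T} - - \frac{15}{13} = \frac{55}{T} + \frac{15}{13} = \frac{15}{13} + \frac{55}{T}$)
$\frac{1}{M{\left(-918 \right)} + \frac{102565 + 154761}{-261017 + 414922}} = \frac{1}{\left(\frac{15}{13} + \frac{55}{-918}\right) + \frac{102565 + 154761}{-261017 + 414922}} = \frac{1}{\left(\frac{15}{13} + 55 \left(- \frac{1}{918}\right)\right) + \frac{257326}{153905}} = \frac{1}{\left(\frac{15}{13} - \frac{55}{918}\right) + 257326 \cdot \frac{1}{153905}} = \frac{1}{\frac{13055}{11934} + \frac{257326}{153905}} = \frac{1}{\frac{5080158259}{1836702270}} = \frac{1836702270}{5080158259}$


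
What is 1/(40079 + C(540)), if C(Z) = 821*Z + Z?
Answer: 1/483959 ≈ 2.0663e-6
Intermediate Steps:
C(Z) = 822*Z
1/(40079 + C(540)) = 1/(40079 + 822*540) = 1/(40079 + 443880) = 1/483959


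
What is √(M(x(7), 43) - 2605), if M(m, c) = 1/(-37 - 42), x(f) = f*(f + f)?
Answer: 2*I*√4064471/79 ≈ 51.039*I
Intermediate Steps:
x(f) = 2*f² (x(f) = f*(2*f) = 2*f²)
M(m, c) = -1/79 (M(m, c) = 1/(-79) = -1/79)
√(M(x(7), 43) - 2605) = √(-1/79 - 2605) = √(-205796/79) = 2*I*√4064471/79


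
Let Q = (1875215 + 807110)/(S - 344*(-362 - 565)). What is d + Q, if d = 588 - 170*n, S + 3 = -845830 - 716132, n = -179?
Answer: 38555080061/1243077 ≈ 31016.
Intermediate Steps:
S = -1561965 (S = -3 + (-845830 - 716132) = -3 - 1561962 = -1561965)
d = 31018 (d = 588 - 170*(-179) = 588 + 30430 = 31018)
Q = -2682325/1243077 (Q = (1875215 + 807110)/(-1561965 - 344*(-362 - 565)) = 2682325/(-1561965 - 344*(-927)) = 2682325/(-1561965 + 318888) = 2682325/(-1243077) = 2682325*(-1/1243077) = -2682325/1243077 ≈ -2.1578)
d + Q = 31018 - 2682325/1243077 = 38555080061/1243077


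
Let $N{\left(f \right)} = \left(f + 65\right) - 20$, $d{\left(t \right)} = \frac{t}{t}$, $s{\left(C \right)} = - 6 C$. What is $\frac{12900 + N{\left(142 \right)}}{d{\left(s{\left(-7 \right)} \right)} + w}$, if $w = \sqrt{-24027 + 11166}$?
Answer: $\frac{13087}{12862} - \frac{39261 i \sqrt{1429}}{12862} \approx 1.0175 - 115.39 i$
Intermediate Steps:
$d{\left(t \right)} = 1$
$w = 3 i \sqrt{1429}$ ($w = \sqrt{-12861} = 3 i \sqrt{1429} \approx 113.41 i$)
$N{\left(f \right)} = 45 + f$ ($N{\left(f \right)} = \left(65 + f\right) - 20 = 45 + f$)
$\frac{12900 + N{\left(142 \right)}}{d{\left(s{\left(-7 \right)} \right)} + w} = \frac{12900 + \left(45 + 142\right)}{1 + 3 i \sqrt{1429}} = \frac{12900 + 187}{1 + 3 i \sqrt{1429}} = \frac{13087}{1 + 3 i \sqrt{1429}}$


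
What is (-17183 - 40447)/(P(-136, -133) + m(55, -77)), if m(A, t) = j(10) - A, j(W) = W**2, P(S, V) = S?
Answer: 57630/91 ≈ 633.30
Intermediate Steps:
m(A, t) = 100 - A (m(A, t) = 10**2 - A = 100 - A)
(-17183 - 40447)/(P(-136, -133) + m(55, -77)) = (-17183 - 40447)/(-136 + (100 - 1*55)) = -57630/(-136 + (100 - 55)) = -57630/(-136 + 45) = -57630/(-91) = -57630*(-1/91) = 57630/91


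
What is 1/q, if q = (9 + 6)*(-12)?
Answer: -1/180 ≈ -0.0055556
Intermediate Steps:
q = -180 (q = 15*(-12) = -180)
1/q = 1/(-180) = -1/180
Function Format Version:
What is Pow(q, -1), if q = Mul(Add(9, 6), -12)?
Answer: Rational(-1, 180) ≈ -0.0055556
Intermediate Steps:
q = -180 (q = Mul(15, -12) = -180)
Pow(q, -1) = Pow(-180, -1) = Rational(-1, 180)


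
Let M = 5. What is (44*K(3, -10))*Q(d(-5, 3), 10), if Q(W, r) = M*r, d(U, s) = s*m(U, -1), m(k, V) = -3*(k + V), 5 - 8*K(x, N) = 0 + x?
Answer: 550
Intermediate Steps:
K(x, N) = 5/8 - x/8 (K(x, N) = 5/8 - (0 + x)/8 = 5/8 - x/8)
m(k, V) = -3*V - 3*k (m(k, V) = -3*(V + k) = -3*V - 3*k)
d(U, s) = s*(3 - 3*U) (d(U, s) = s*(-3*(-1) - 3*U) = s*(3 - 3*U))
Q(W, r) = 5*r
(44*K(3, -10))*Q(d(-5, 3), 10) = (44*(5/8 - ⅛*3))*(5*10) = (44*(5/8 - 3/8))*50 = (44*(¼))*50 = 11*50 = 550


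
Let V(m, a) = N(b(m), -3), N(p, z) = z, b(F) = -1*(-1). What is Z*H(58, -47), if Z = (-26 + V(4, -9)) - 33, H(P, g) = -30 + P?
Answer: -1736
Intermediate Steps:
b(F) = 1
V(m, a) = -3
Z = -62 (Z = (-26 - 3) - 33 = -29 - 33 = -62)
Z*H(58, -47) = -62*(-30 + 58) = -62*28 = -1736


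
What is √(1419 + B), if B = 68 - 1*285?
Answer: √1202 ≈ 34.670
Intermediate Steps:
B = -217 (B = 68 - 285 = -217)
√(1419 + B) = √(1419 - 217) = √1202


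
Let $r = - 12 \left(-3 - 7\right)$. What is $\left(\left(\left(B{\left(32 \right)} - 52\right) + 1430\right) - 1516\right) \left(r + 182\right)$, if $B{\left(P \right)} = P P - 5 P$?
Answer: $219252$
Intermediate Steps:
$B{\left(P \right)} = P^{2} - 5 P$
$r = 120$ ($r = \left(-12\right) \left(-10\right) = 120$)
$\left(\left(\left(B{\left(32 \right)} - 52\right) + 1430\right) - 1516\right) \left(r + 182\right) = \left(\left(\left(32 \left(-5 + 32\right) - 52\right) + 1430\right) - 1516\right) \left(120 + 182\right) = \left(\left(\left(32 \cdot 27 - 52\right) + 1430\right) - 1516\right) 302 = \left(\left(\left(864 - 52\right) + 1430\right) - 1516\right) 302 = \left(\left(812 + 1430\right) - 1516\right) 302 = \left(2242 - 1516\right) 302 = 726 \cdot 302 = 219252$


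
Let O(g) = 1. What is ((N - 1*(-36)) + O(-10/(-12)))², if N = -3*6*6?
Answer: 5041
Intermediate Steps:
N = -108 (N = -18*6 = -108)
((N - 1*(-36)) + O(-10/(-12)))² = ((-108 - 1*(-36)) + 1)² = ((-108 + 36) + 1)² = (-72 + 1)² = (-71)² = 5041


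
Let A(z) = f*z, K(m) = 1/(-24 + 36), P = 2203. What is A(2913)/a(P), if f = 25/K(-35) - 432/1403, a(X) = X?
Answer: 1224823284/3090809 ≈ 396.28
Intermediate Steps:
K(m) = 1/12
f = 420468/1403 (f = 25/(1/12) - 432/1403 = 25*12 - 432*1/1403 = 300 - 432/1403 = 420468/1403 ≈ 299.69)
A(z) = 420468*z/1403
A(2913)/a(P) = ((420468/1403)*2913)/2203 = (1224823284/1403)*(1/2203) = 1224823284/3090809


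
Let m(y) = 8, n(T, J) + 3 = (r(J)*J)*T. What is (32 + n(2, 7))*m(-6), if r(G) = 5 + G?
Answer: 1576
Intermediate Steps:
n(T, J) = -3 + J*T*(5 + J) (n(T, J) = -3 + ((5 + J)*J)*T = -3 + (J*(5 + J))*T = -3 + J*T*(5 + J))
(32 + n(2, 7))*m(-6) = (32 + (-3 + 7*2*(5 + 7)))*8 = (32 + (-3 + 7*2*12))*8 = (32 + (-3 + 168))*8 = (32 + 165)*8 = 197*8 = 1576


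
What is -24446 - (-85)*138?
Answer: -12716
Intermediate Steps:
-24446 - (-85)*138 = -24446 - 1*(-11730) = -24446 + 11730 = -12716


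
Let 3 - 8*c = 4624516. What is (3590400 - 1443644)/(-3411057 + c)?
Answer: -17174048/31912969 ≈ -0.53815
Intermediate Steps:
c = -4624513/8 (c = 3/8 - ⅛*4624516 = 3/8 - 1156129/2 = -4624513/8 ≈ -5.7806e+5)
(3590400 - 1443644)/(-3411057 + c) = (3590400 - 1443644)/(-3411057 - 4624513/8) = 2146756/(-31912969/8) = 2146756*(-8/31912969) = -17174048/31912969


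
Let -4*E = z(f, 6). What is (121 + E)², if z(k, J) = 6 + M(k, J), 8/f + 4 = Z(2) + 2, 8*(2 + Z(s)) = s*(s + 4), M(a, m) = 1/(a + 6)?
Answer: 44715969/3136 ≈ 14259.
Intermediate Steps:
M(a, m) = 1/(6 + a)
Z(s) = -2 + s*(4 + s)/8 (Z(s) = -2 + (s*(s + 4))/8 = -2 + (s*(4 + s))/8 = -2 + s*(4 + s)/8)
f = -16/5 (f = 8/(-4 + ((-2 + (½)*2 + (⅛)*2²) + 2)) = 8/(-4 + ((-2 + 1 + (⅛)*4) + 2)) = 8/(-4 + ((-2 + 1 + ½) + 2)) = 8/(-4 + (-½ + 2)) = 8/(-4 + 3/2) = 8/(-5/2) = 8*(-⅖) = -16/5 ≈ -3.2000)
z(k, J) = 6 + 1/(6 + k)
E = -89/56 (E = -(37 + 6*(-16/5))/(4*(6 - 16/5)) = -(37 - 96/5)/(4*14/5) = -5*89/(56*5) = -¼*89/14 = -89/56 ≈ -1.5893)
(121 + E)² = (121 - 89/56)² = (6687/56)² = 44715969/3136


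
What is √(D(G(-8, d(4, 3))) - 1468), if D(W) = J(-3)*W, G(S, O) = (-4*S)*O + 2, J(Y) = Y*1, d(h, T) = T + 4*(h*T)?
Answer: 7*I*√130 ≈ 79.812*I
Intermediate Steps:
d(h, T) = T + 4*T*h (d(h, T) = T + 4*(T*h) = T + 4*T*h)
J(Y) = Y
G(S, O) = 2 - 4*O*S (G(S, O) = -4*O*S + 2 = 2 - 4*O*S)
D(W) = -3*W
√(D(G(-8, d(4, 3))) - 1468) = √(-3*(2 - 4*3*(1 + 4*4)*(-8)) - 1468) = √(-3*(2 - 4*3*(1 + 16)*(-8)) - 1468) = √(-3*(2 - 4*3*17*(-8)) - 1468) = √(-3*(2 - 4*51*(-8)) - 1468) = √(-3*(2 + 1632) - 1468) = √(-3*1634 - 1468) = √(-4902 - 1468) = √(-6370) = 7*I*√130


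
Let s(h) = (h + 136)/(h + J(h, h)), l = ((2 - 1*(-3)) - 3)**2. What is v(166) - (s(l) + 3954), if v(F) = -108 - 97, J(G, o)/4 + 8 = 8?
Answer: -4194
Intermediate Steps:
J(G, o) = 0 (J(G, o) = -32 + 4*8 = -32 + 32 = 0)
v(F) = -205
l = 4 (l = ((2 + 3) - 3)**2 = (5 - 3)**2 = 2**2 = 4)
s(h) = (136 + h)/h (s(h) = (h + 136)/(h + 0) = (136 + h)/h)
v(166) - (s(l) + 3954) = -205 - ((136 + 4)/4 + 3954) = -205 - ((1/4)*140 + 3954) = -205 - (35 + 3954) = -205 - 1*3989 = -205 - 3989 = -4194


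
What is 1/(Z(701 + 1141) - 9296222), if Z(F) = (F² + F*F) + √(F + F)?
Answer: -1255147/3150787981376 - √921/3150787981376 ≈ -3.9837e-7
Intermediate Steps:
Z(F) = 2*F² + √2*√F (Z(F) = (F² + F²) + √(2*F) = 2*F² + √2*√F)
1/(Z(701 + 1141) - 9296222) = 1/((2*(701 + 1141)² + √2*√(701 + 1141)) - 9296222) = 1/((2*1842² + √2*√1842) - 9296222) = 1/((2*3392964 + 2*√921) - 9296222) = 1/((6785928 + 2*√921) - 9296222) = 1/(-2510294 + 2*√921)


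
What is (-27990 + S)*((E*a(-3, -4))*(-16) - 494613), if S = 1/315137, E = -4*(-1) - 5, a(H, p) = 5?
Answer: 4362119631633257/315137 ≈ 1.3842e+10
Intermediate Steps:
E = -1 (E = 4 - 5 = -1)
S = 1/315137 ≈ 3.1732e-6
(-27990 + S)*((E*a(-3, -4))*(-16) - 494613) = (-27990 + 1/315137)*(-1*5*(-16) - 494613) = -8820684629*(-5*(-16) - 494613)/315137 = -8820684629*(80 - 494613)/315137 = -8820684629/315137*(-494533) = 4362119631633257/315137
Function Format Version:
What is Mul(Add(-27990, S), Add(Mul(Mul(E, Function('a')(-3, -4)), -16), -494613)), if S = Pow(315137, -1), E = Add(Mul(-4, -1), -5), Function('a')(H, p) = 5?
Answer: Rational(4362119631633257, 315137) ≈ 1.3842e+10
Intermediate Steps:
E = -1 (E = Add(4, -5) = -1)
S = Rational(1, 315137) ≈ 3.1732e-6
Mul(Add(-27990, S), Add(Mul(Mul(E, Function('a')(-3, -4)), -16), -494613)) = Mul(Add(-27990, Rational(1, 315137)), Add(Mul(Mul(-1, 5), -16), -494613)) = Mul(Rational(-8820684629, 315137), Add(Mul(-5, -16), -494613)) = Mul(Rational(-8820684629, 315137), Add(80, -494613)) = Mul(Rational(-8820684629, 315137), -494533) = Rational(4362119631633257, 315137)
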